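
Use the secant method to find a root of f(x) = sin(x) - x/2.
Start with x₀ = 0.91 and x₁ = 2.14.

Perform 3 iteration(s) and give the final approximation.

f(x) = sin(x) - x/2
x₀ = 0.91, x₁ = 2.14

Secant formula: x_{n+1} = x_n - f(x_n)(x_n - x_{n-1})/(f(x_n) - f(x_{n-1}))

Iteration 1:
  f(0.910000) = 0.334504
  f(2.140000) = -0.227670
  x_2 = 2.140000 - (-0.227670)×(2.140000 - 0.910000)/(-0.227670 - 0.334504)
       = 1.641873
Iteration 2:
  f(2.140000) = -0.227670
  f(1.641873) = 0.176538
  x_3 = 1.641873 - 0.176538×(1.641873 - 2.140000)/(0.176538 - (-0.227670))
       = 1.859431
Iteration 3:
  f(1.641873) = 0.176538
  f(1.859431) = 0.028918
  x_4 = 1.859431 - 0.028918×(1.859431 - 1.641873)/(0.028918 - 0.176538)
       = 1.902049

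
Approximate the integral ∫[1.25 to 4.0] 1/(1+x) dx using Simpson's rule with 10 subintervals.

f(x) = 1/(1+x)
a = 1.25, b = 4.0, n = 10
h = (b - a)/n = 0.275000

Simpson's rule: (h/3)[f(x₀) + 4f(x₁) + 2f(x₂) + ... + f(xₙ)]

x_0 = 1.2500, f(x_0) = 0.444444, coefficient = 1
x_1 = 1.5250, f(x_1) = 0.396040, coefficient = 4
x_2 = 1.8000, f(x_2) = 0.357143, coefficient = 2
x_3 = 2.0750, f(x_3) = 0.325203, coefficient = 4
x_4 = 2.3500, f(x_4) = 0.298507, coefficient = 2
x_5 = 2.6250, f(x_5) = 0.275862, coefficient = 4
x_6 = 2.9000, f(x_6) = 0.256410, coefficient = 2
x_7 = 3.1750, f(x_7) = 0.239521, coefficient = 4
x_8 = 3.4500, f(x_8) = 0.224719, coefficient = 2
x_9 = 3.7250, f(x_9) = 0.211640, coefficient = 4
x_10 = 4.0000, f(x_10) = 0.200000, coefficient = 1

I ≈ (0.275000/3) × 8.711068 = 0.798515
Exact value: 0.798508
Error: 0.000007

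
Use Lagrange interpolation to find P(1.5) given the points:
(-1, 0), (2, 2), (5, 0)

Lagrange interpolation formula:
P(x) = Σ yᵢ × Lᵢ(x)
where Lᵢ(x) = Π_{j≠i} (x - xⱼ)/(xᵢ - xⱼ)

L_0(1.5) = (1.5 - 2)/(-1 - 2) × (1.5 - 5)/(-1 - 5) = 0.097222
L_1(1.5) = (1.5 - (-1))/(2 - (-1)) × (1.5 - 5)/(2 - 5) = 0.972222
L_2(1.5) = (1.5 - (-1))/(5 - (-1)) × (1.5 - 2)/(5 - 2) = -0.069444

P(1.5) = 0×L_0(1.5) + 2×L_1(1.5) + 0×L_2(1.5)
P(1.5) = 1.944444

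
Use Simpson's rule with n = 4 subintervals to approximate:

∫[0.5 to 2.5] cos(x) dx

f(x) = cos(x)
a = 0.5, b = 2.5, n = 4
h = (b - a)/n = 0.500000

Simpson's rule: (h/3)[f(x₀) + 4f(x₁) + 2f(x₂) + ... + f(xₙ)]

x_0 = 0.5000, f(x_0) = 0.877583, coefficient = 1
x_1 = 1.0000, f(x_1) = 0.540302, coefficient = 4
x_2 = 1.5000, f(x_2) = 0.070737, coefficient = 2
x_3 = 2.0000, f(x_3) = -0.416147, coefficient = 4
x_4 = 2.5000, f(x_4) = -0.801144, coefficient = 1

I ≈ (0.500000/3) × 0.714535 = 0.119089
Exact value: 0.119047
Error: 0.000043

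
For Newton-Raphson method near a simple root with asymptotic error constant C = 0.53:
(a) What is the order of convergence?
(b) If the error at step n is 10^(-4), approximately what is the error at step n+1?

(a) Newton-Raphson has quadratic (order 2) convergence near simple roots.
    This means |e_{n+1}| ≈ C|e_n|².

(b) With |e_n| = 10^(-4) and C = 0.53:
    |e_{n+1}| ≈ 0.53 × (10^(-4))² = 0.53 × 10^(-8)

(a) 2 (quadratic); (b) |e_{n+1}| ≈ 5.300e-09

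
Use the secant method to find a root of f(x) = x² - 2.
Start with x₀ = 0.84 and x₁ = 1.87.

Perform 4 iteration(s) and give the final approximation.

f(x) = x² - 2
x₀ = 0.84, x₁ = 1.87

Secant formula: x_{n+1} = x_n - f(x_n)(x_n - x_{n-1})/(f(x_n) - f(x_{n-1}))

Iteration 1:
  f(0.840000) = -1.294400
  f(1.870000) = 1.496900
  x_2 = 1.870000 - 1.496900×(1.870000 - 0.840000)/(1.496900 - (-1.294400))
       = 1.317638
Iteration 2:
  f(1.870000) = 1.496900
  f(1.317638) = -0.263829
  x_3 = 1.317638 - (-0.263829)×(1.317638 - 1.870000)/(-0.263829 - 1.496900)
       = 1.400405
Iteration 3:
  f(1.317638) = -0.263829
  f(1.400405) = -0.038867
  x_4 = 1.400405 - (-0.038867)×(1.400405 - 1.317638)/(-0.038867 - (-0.263829))
       = 1.414704
Iteration 4:
  f(1.400405) = -0.038867
  f(1.414704) = 0.001388
  x_5 = 1.414704 - 0.001388×(1.414704 - 1.400405)/(0.001388 - (-0.038867))
       = 1.414211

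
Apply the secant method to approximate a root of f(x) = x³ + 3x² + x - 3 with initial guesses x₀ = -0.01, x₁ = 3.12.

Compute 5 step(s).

f(x) = x³ + 3x² + x - 3
x₀ = -0.01, x₁ = 3.12

Secant formula: x_{n+1} = x_n - f(x_n)(x_n - x_{n-1})/(f(x_n) - f(x_{n-1}))

Iteration 1:
  f(-0.010000) = -3.009701
  f(3.120000) = 59.694528
  x_2 = 3.120000 - 59.694528×(3.120000 - (-0.010000))/(59.694528 - (-3.009701))
       = 0.140235
Iteration 2:
  f(3.120000) = 59.694528
  f(0.140235) = -2.798010
  x_3 = 0.140235 - (-2.798010)×(0.140235 - 3.120000)/(-2.798010 - 59.694528)
       = 0.273649
Iteration 3:
  f(0.140235) = -2.798010
  f(0.273649) = -2.481207
  x_4 = 0.273649 - (-2.481207)×(0.273649 - 0.140235)/(-2.481207 - (-2.798010))
       = 1.318554
Iteration 4:
  f(0.273649) = -2.481207
  f(1.318554) = 5.826720
  x_5 = 1.318554 - 5.826720×(1.318554 - 0.273649)/(5.826720 - (-2.481207))
       = 0.585716
Iteration 5:
  f(1.318554) = 5.826720
  f(0.585716) = -1.184159
  x_6 = 0.585716 - (-1.184159)×(0.585716 - 1.318554)/(-1.184159 - 5.826720)
       = 0.709494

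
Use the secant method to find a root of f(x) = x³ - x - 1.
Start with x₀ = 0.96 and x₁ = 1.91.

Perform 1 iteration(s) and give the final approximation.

f(x) = x³ - x - 1
x₀ = 0.96, x₁ = 1.91

Secant formula: x_{n+1} = x_n - f(x_n)(x_n - x_{n-1})/(f(x_n) - f(x_{n-1}))

Iteration 1:
  f(0.960000) = -1.075264
  f(1.910000) = 4.057871
  x_2 = 1.910000 - 4.057871×(1.910000 - 0.960000)/(4.057871 - (-1.075264))
       = 1.159001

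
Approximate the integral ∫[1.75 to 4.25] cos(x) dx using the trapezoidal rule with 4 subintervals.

f(x) = cos(x)
a = 1.75, b = 4.25, n = 4
h = (b - a)/n = 0.625000

Trapezoidal rule: (h/2)[f(x₀) + 2f(x₁) + 2f(x₂) + ... + f(xₙ)]

x_0 = 1.7500, f(x_0) = -0.178246, coefficient = 1
x_1 = 2.3750, f(x_1) = -0.720278, coefficient = 2
x_2 = 3.0000, f(x_2) = -0.989992, coefficient = 2
x_3 = 3.6250, f(x_3) = -0.885416, coefficient = 2
x_4 = 4.2500, f(x_4) = -0.446087, coefficient = 1

I ≈ (0.625000/2) × -5.815708 = -1.817409
Exact value: -1.878975
Error: 0.061567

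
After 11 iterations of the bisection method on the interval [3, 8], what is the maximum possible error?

Bisection error bound: |error| ≤ (b-a)/2^n
|error| ≤ (8 - 3)/2^11 = 5/2^11
|error| ≤ 0.0024414062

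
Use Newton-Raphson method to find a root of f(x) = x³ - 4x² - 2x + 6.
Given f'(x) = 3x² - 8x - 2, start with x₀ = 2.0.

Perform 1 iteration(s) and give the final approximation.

f(x) = x³ - 4x² - 2x + 6
f'(x) = 3x² - 8x - 2
x₀ = 2.0

Newton-Raphson formula: x_{n+1} = x_n - f(x_n)/f'(x_n)

Iteration 1:
  f(2.000000) = -6.000000
  f'(2.000000) = -6.000000
  x_1 = 2.000000 - (-6.000000)/(-6.000000) = 1.000000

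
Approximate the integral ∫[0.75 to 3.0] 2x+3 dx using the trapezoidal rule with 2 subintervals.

f(x) = 2x+3
a = 0.75, b = 3.0, n = 2
h = (b - a)/n = 1.125000

Trapezoidal rule: (h/2)[f(x₀) + 2f(x₁) + 2f(x₂) + ... + f(xₙ)]

x_0 = 0.7500, f(x_0) = 4.500000, coefficient = 1
x_1 = 1.8750, f(x_1) = 6.750000, coefficient = 2
x_2 = 3.0000, f(x_2) = 9.000000, coefficient = 1

I ≈ (1.125000/2) × 27.000000 = 15.187500
Exact value: 15.187500
Error: 0.000000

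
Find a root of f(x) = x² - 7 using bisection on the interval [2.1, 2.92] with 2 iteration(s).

f(x) = x² - 7
Initial interval: [2.1, 2.92]

Iteration 1:
  c_1 = (2.100000 + 2.920000)/2 = 2.510000
  f(c_1) = f(2.510000) = -0.699900
  f(a) × f(c) ≥ 0, new interval: [2.510000, 2.920000]
Iteration 2:
  c_2 = (2.510000 + 2.920000)/2 = 2.715000
  f(c_2) = f(2.715000) = 0.371225
  f(a) × f(c) < 0, new interval: [2.510000, 2.715000]

After 2 iteration(s), the approximation is c_2 = 2.715000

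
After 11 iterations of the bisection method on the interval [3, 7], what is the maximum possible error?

Bisection error bound: |error| ≤ (b-a)/2^n
|error| ≤ (7 - 3)/2^11 = 4/2^11
|error| ≤ 0.0019531250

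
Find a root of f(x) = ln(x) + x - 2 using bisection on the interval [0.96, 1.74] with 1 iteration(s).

f(x) = ln(x) + x - 2
Initial interval: [0.96, 1.74]

Iteration 1:
  c_1 = (0.960000 + 1.740000)/2 = 1.350000
  f(c_1) = f(1.350000) = -0.349895
  f(a) × f(c) ≥ 0, new interval: [1.350000, 1.740000]

After 1 iteration(s), the approximation is c_1 = 1.350000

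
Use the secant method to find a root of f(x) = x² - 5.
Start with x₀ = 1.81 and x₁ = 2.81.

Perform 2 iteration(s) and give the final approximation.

f(x) = x² - 5
x₀ = 1.81, x₁ = 2.81

Secant formula: x_{n+1} = x_n - f(x_n)(x_n - x_{n-1})/(f(x_n) - f(x_{n-1}))

Iteration 1:
  f(1.810000) = -1.723900
  f(2.810000) = 2.896100
  x_2 = 2.810000 - 2.896100×(2.810000 - 1.810000)/(2.896100 - (-1.723900))
       = 2.183139
Iteration 2:
  f(2.810000) = 2.896100
  f(2.183139) = -0.233906
  x_3 = 2.183139 - (-0.233906)×(2.183139 - 2.810000)/(-0.233906 - 2.896100)
       = 2.229984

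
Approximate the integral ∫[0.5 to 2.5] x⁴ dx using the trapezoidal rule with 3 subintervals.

f(x) = x⁴
a = 0.5, b = 2.5, n = 3
h = (b - a)/n = 0.666667

Trapezoidal rule: (h/2)[f(x₀) + 2f(x₁) + 2f(x₂) + ... + f(xₙ)]

x_0 = 0.5000, f(x_0) = 0.062500, coefficient = 1
x_1 = 1.1667, f(x_1) = 1.852623, coefficient = 2
x_2 = 1.8333, f(x_2) = 11.297068, coefficient = 2
x_3 = 2.5000, f(x_3) = 39.062500, coefficient = 1

I ≈ (0.666667/2) × 65.424383 = 21.808128
Exact value: 19.525000
Error: 2.283128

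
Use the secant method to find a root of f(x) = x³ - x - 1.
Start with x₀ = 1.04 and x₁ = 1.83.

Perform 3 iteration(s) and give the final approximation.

f(x) = x³ - x - 1
x₀ = 1.04, x₁ = 1.83

Secant formula: x_{n+1} = x_n - f(x_n)(x_n - x_{n-1})/(f(x_n) - f(x_{n-1}))

Iteration 1:
  f(1.040000) = -0.915136
  f(1.830000) = 3.298487
  x_2 = 1.830000 - 3.298487×(1.830000 - 1.040000)/(3.298487 - (-0.915136))
       = 1.211576
Iteration 2:
  f(1.830000) = 3.298487
  f(1.211576) = -0.433083
  x_3 = 1.211576 - (-0.433083)×(1.211576 - 1.830000)/(-0.433083 - 3.298487)
       = 1.283350
Iteration 3:
  f(1.211576) = -0.433083
  f(1.283350) = -0.169689
  x_4 = 1.283350 - (-0.169689)×(1.283350 - 1.211576)/(-0.169689 - (-0.433083))
       = 1.329590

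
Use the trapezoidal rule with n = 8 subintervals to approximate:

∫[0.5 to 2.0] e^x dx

f(x) = e^x
a = 0.5, b = 2.0, n = 8
h = (b - a)/n = 0.187500

Trapezoidal rule: (h/2)[f(x₀) + 2f(x₁) + 2f(x₂) + ... + f(xₙ)]

x_0 = 0.5000, f(x_0) = 1.648721, coefficient = 1
x_1 = 0.6875, f(x_1) = 1.988737, coefficient = 2
x_2 = 0.8750, f(x_2) = 2.398875, coefficient = 2
x_3 = 1.0625, f(x_3) = 2.893596, coefficient = 2
x_4 = 1.2500, f(x_4) = 3.490343, coefficient = 2
x_5 = 1.4375, f(x_5) = 4.210157, coefficient = 2
x_6 = 1.6250, f(x_6) = 5.078419, coefficient = 2
x_7 = 1.8125, f(x_7) = 6.125743, coefficient = 2
x_8 = 2.0000, f(x_8) = 7.389056, coefficient = 1

I ≈ (0.187500/2) × 61.409519 = 5.757142
Exact value: 5.740335
Error: 0.016808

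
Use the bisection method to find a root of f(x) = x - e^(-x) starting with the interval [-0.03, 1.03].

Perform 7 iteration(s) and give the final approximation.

f(x) = x - e^(-x)
Initial interval: [-0.03, 1.03]

Iteration 1:
  c_1 = (-0.030000 + 1.030000)/2 = 0.500000
  f(c_1) = f(0.500000) = -0.106531
  f(a) × f(c) ≥ 0, new interval: [0.500000, 1.030000]
Iteration 2:
  c_2 = (0.500000 + 1.030000)/2 = 0.765000
  f(c_2) = f(0.765000) = 0.299666
  f(a) × f(c) < 0, new interval: [0.500000, 0.765000]
Iteration 3:
  c_3 = (0.500000 + 0.765000)/2 = 0.632500
  f(c_3) = f(0.632500) = 0.101238
  f(a) × f(c) < 0, new interval: [0.500000, 0.632500]
Iteration 4:
  c_4 = (0.500000 + 0.632500)/2 = 0.566250
  f(c_4) = f(0.566250) = -0.001400
  f(a) × f(c) ≥ 0, new interval: [0.566250, 0.632500]
Iteration 5:
  c_5 = (0.566250 + 0.632500)/2 = 0.599375
  f(c_5) = f(0.599375) = 0.050220
  f(a) × f(c) < 0, new interval: [0.566250, 0.599375]
Iteration 6:
  c_6 = (0.566250 + 0.599375)/2 = 0.582812
  f(c_6) = f(0.582812) = 0.024487
  f(a) × f(c) < 0, new interval: [0.566250, 0.582812]
Iteration 7:
  c_7 = (0.566250 + 0.582812)/2 = 0.574531
  f(c_7) = f(0.574531) = 0.011563
  f(a) × f(c) < 0, new interval: [0.566250, 0.574531]

After 7 iteration(s), the approximation is c_7 = 0.574531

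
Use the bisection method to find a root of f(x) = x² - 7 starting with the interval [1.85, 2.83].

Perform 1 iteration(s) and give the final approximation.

f(x) = x² - 7
Initial interval: [1.85, 2.83]

Iteration 1:
  c_1 = (1.850000 + 2.830000)/2 = 2.340000
  f(c_1) = f(2.340000) = -1.524400
  f(a) × f(c) ≥ 0, new interval: [2.340000, 2.830000]

After 1 iteration(s), the approximation is c_1 = 2.340000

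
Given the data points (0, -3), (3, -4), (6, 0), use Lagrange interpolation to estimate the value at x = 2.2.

Lagrange interpolation formula:
P(x) = Σ yᵢ × Lᵢ(x)
where Lᵢ(x) = Π_{j≠i} (x - xⱼ)/(xᵢ - xⱼ)

L_0(2.2) = (2.2 - 3)/(0 - 3) × (2.2 - 6)/(0 - 6) = 0.168889
L_1(2.2) = (2.2 - 0)/(3 - 0) × (2.2 - 6)/(3 - 6) = 0.928889
L_2(2.2) = (2.2 - 0)/(6 - 0) × (2.2 - 3)/(6 - 3) = -0.097778

P(2.2) = (-3)×L_0(2.2) + (-4)×L_1(2.2) + 0×L_2(2.2)
P(2.2) = -4.222222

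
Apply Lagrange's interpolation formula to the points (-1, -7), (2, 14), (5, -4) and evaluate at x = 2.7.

Lagrange interpolation formula:
P(x) = Σ yᵢ × Lᵢ(x)
where Lᵢ(x) = Π_{j≠i} (x - xⱼ)/(xᵢ - xⱼ)

L_0(2.7) = (2.7 - 2)/(-1 - 2) × (2.7 - 5)/(-1 - 5) = -0.089444
L_1(2.7) = (2.7 - (-1))/(2 - (-1)) × (2.7 - 5)/(2 - 5) = 0.945556
L_2(2.7) = (2.7 - (-1))/(5 - (-1)) × (2.7 - 2)/(5 - 2) = 0.143889

P(2.7) = (-7)×L_0(2.7) + 14×L_1(2.7) + (-4)×L_2(2.7)
P(2.7) = 13.288333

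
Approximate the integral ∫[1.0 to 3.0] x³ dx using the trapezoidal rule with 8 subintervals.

f(x) = x³
a = 1.0, b = 3.0, n = 8
h = (b - a)/n = 0.250000

Trapezoidal rule: (h/2)[f(x₀) + 2f(x₁) + 2f(x₂) + ... + f(xₙ)]

x_0 = 1.0000, f(x_0) = 1.000000, coefficient = 1
x_1 = 1.2500, f(x_1) = 1.953125, coefficient = 2
x_2 = 1.5000, f(x_2) = 3.375000, coefficient = 2
x_3 = 1.7500, f(x_3) = 5.359375, coefficient = 2
x_4 = 2.0000, f(x_4) = 8.000000, coefficient = 2
x_5 = 2.2500, f(x_5) = 11.390625, coefficient = 2
x_6 = 2.5000, f(x_6) = 15.625000, coefficient = 2
x_7 = 2.7500, f(x_7) = 20.796875, coefficient = 2
x_8 = 3.0000, f(x_8) = 27.000000, coefficient = 1

I ≈ (0.250000/2) × 161.000000 = 20.125000
Exact value: 20.000000
Error: 0.125000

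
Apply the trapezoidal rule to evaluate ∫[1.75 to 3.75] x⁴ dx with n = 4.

f(x) = x⁴
a = 1.75, b = 3.75, n = 4
h = (b - a)/n = 0.500000

Trapezoidal rule: (h/2)[f(x₀) + 2f(x₁) + 2f(x₂) + ... + f(xₙ)]

x_0 = 1.7500, f(x_0) = 9.378906, coefficient = 1
x_1 = 2.2500, f(x_1) = 25.628906, coefficient = 2
x_2 = 2.7500, f(x_2) = 57.191406, coefficient = 2
x_3 = 3.2500, f(x_3) = 111.566406, coefficient = 2
x_4 = 3.7500, f(x_4) = 197.753906, coefficient = 1

I ≈ (0.500000/2) × 595.906250 = 148.976562
Exact value: 145.032813
Error: 3.943750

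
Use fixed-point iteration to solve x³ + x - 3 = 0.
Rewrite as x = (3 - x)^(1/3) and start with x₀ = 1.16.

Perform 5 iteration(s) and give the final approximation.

Equation: x³ + x - 3 = 0
Fixed-point form: x = (3 - x)^(1/3)
x₀ = 1.16

x_1 = g(1.160000) = 1.225385
x_2 = g(1.225385) = 1.210695
x_3 = g(1.210695) = 1.214026
x_4 = g(1.214026) = 1.213272
x_5 = g(1.213272) = 1.213443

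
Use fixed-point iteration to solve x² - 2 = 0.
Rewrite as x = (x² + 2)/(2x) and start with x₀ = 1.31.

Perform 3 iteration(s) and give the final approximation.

Equation: x² - 2 = 0
Fixed-point form: x = (x² + 2)/(2x)
x₀ = 1.31

x_1 = g(1.310000) = 1.418359
x_2 = g(1.418359) = 1.414220
x_3 = g(1.414220) = 1.414214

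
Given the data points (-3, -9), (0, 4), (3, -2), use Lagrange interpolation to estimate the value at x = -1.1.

Lagrange interpolation formula:
P(x) = Σ yᵢ × Lᵢ(x)
where Lᵢ(x) = Π_{j≠i} (x - xⱼ)/(xᵢ - xⱼ)

L_0(-1.1) = (-1.1 - 0)/(-3 - 0) × (-1.1 - 3)/(-3 - 3) = 0.250556
L_1(-1.1) = (-1.1 - (-3))/(0 - (-3)) × (-1.1 - 3)/(0 - 3) = 0.865556
L_2(-1.1) = (-1.1 - (-3))/(3 - (-3)) × (-1.1 - 0)/(3 - 0) = -0.116111

P(-1.1) = (-9)×L_0(-1.1) + 4×L_1(-1.1) + (-2)×L_2(-1.1)
P(-1.1) = 1.439444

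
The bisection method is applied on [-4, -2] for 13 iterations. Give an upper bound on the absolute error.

Bisection error bound: |error| ≤ (b-a)/2^n
|error| ≤ (-2 - (-4))/2^13 = 2/2^13
|error| ≤ 0.0002441406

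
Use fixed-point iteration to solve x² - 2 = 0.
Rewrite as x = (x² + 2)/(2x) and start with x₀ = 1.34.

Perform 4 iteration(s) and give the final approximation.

Equation: x² - 2 = 0
Fixed-point form: x = (x² + 2)/(2x)
x₀ = 1.34

x_1 = g(1.340000) = 1.416269
x_2 = g(1.416269) = 1.414215
x_3 = g(1.414215) = 1.414214
x_4 = g(1.414214) = 1.414214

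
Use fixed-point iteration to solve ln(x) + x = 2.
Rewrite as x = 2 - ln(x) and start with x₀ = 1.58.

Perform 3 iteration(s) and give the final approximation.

Equation: ln(x) + x = 2
Fixed-point form: x = 2 - ln(x)
x₀ = 1.58

x_1 = g(1.580000) = 1.542575
x_2 = g(1.542575) = 1.566547
x_3 = g(1.566547) = 1.551126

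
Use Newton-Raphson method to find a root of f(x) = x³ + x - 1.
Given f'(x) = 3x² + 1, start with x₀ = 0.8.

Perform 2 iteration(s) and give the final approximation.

f(x) = x³ + x - 1
f'(x) = 3x² + 1
x₀ = 0.8

Newton-Raphson formula: x_{n+1} = x_n - f(x_n)/f'(x_n)

Iteration 1:
  f(0.800000) = 0.312000
  f'(0.800000) = 2.920000
  x_1 = 0.800000 - 0.312000/2.920000 = 0.693151
Iteration 2:
  f(0.693151) = 0.026180
  f'(0.693151) = 2.441374
  x_2 = 0.693151 - 0.026180/2.441374 = 0.682427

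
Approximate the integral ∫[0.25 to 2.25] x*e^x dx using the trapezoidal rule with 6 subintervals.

f(x) = x*e^x
a = 0.25, b = 2.25, n = 6
h = (b - a)/n = 0.333333

Trapezoidal rule: (h/2)[f(x₀) + 2f(x₁) + 2f(x₂) + ... + f(xₙ)]

x_0 = 0.2500, f(x_0) = 0.321006, coefficient = 1
x_1 = 0.5833, f(x_1) = 1.045334, coefficient = 2
x_2 = 0.9167, f(x_2) = 2.292528, coefficient = 2
x_3 = 1.2500, f(x_3) = 4.362929, coefficient = 2
x_4 = 1.5833, f(x_4) = 7.712679, coefficient = 2
x_5 = 1.9167, f(x_5) = 13.029998, coefficient = 2
x_6 = 2.2500, f(x_6) = 21.347406, coefficient = 1

I ≈ (0.333333/2) × 78.555350 = 13.092558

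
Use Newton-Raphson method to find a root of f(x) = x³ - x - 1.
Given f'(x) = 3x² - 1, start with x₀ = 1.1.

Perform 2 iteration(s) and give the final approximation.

f(x) = x³ - x - 1
f'(x) = 3x² - 1
x₀ = 1.1

Newton-Raphson formula: x_{n+1} = x_n - f(x_n)/f'(x_n)

Iteration 1:
  f(1.100000) = -0.769000
  f'(1.100000) = 2.630000
  x_1 = 1.100000 - (-0.769000)/2.630000 = 1.392395
Iteration 2:
  f(1.392395) = 0.307132
  f'(1.392395) = 4.816295
  x_2 = 1.392395 - 0.307132/4.816295 = 1.328626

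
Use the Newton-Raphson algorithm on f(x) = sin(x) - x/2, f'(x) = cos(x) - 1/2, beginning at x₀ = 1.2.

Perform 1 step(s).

f(x) = sin(x) - x/2
f'(x) = cos(x) - 1/2
x₀ = 1.2

Newton-Raphson formula: x_{n+1} = x_n - f(x_n)/f'(x_n)

Iteration 1:
  f(1.200000) = 0.332039
  f'(1.200000) = -0.137642
  x_1 = 1.200000 - 0.332039/(-0.137642) = 3.612334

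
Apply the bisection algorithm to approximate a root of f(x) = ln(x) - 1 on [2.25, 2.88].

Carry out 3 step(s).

f(x) = ln(x) - 1
Initial interval: [2.25, 2.88]

Iteration 1:
  c_1 = (2.250000 + 2.880000)/2 = 2.565000
  f(c_1) = f(2.565000) = -0.058042
  f(a) × f(c) ≥ 0, new interval: [2.565000, 2.880000]
Iteration 2:
  c_2 = (2.565000 + 2.880000)/2 = 2.722500
  f(c_2) = f(2.722500) = 0.001551
  f(a) × f(c) < 0, new interval: [2.565000, 2.722500]
Iteration 3:
  c_3 = (2.565000 + 2.722500)/2 = 2.643750
  f(c_3) = f(2.643750) = -0.027802
  f(a) × f(c) ≥ 0, new interval: [2.643750, 2.722500]

After 3 iteration(s), the approximation is c_3 = 2.643750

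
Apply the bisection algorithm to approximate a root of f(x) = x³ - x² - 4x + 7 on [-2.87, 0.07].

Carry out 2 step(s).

f(x) = x³ - x² - 4x + 7
Initial interval: [-2.87, 0.07]

Iteration 1:
  c_1 = (-2.870000 + 0.070000)/2 = -1.400000
  f(c_1) = f(-1.400000) = 7.896000
  f(a) × f(c) < 0, new interval: [-2.870000, -1.400000]
Iteration 2:
  c_2 = (-2.870000 + (-1.400000))/2 = -2.135000
  f(c_2) = f(-2.135000) = 1.249965
  f(a) × f(c) < 0, new interval: [-2.870000, -2.135000]

After 2 iteration(s), the approximation is c_2 = -2.135000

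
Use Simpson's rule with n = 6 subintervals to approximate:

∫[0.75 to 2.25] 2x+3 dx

f(x) = 2x+3
a = 0.75, b = 2.25, n = 6
h = (b - a)/n = 0.250000

Simpson's rule: (h/3)[f(x₀) + 4f(x₁) + 2f(x₂) + ... + f(xₙ)]

x_0 = 0.7500, f(x_0) = 4.500000, coefficient = 1
x_1 = 1.0000, f(x_1) = 5.000000, coefficient = 4
x_2 = 1.2500, f(x_2) = 5.500000, coefficient = 2
x_3 = 1.5000, f(x_3) = 6.000000, coefficient = 4
x_4 = 1.7500, f(x_4) = 6.500000, coefficient = 2
x_5 = 2.0000, f(x_5) = 7.000000, coefficient = 4
x_6 = 2.2500, f(x_6) = 7.500000, coefficient = 1

I ≈ (0.250000/3) × 108.000000 = 9.000000
Exact value: 9.000000
Error: 0.000000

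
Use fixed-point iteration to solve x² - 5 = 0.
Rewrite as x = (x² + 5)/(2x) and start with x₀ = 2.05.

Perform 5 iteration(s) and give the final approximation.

Equation: x² - 5 = 0
Fixed-point form: x = (x² + 5)/(2x)
x₀ = 2.05

x_1 = g(2.050000) = 2.244512
x_2 = g(2.244512) = 2.236084
x_3 = g(2.236084) = 2.236068
x_4 = g(2.236068) = 2.236068
x_5 = g(2.236068) = 2.236068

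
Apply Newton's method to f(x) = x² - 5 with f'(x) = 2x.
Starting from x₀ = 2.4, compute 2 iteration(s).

f(x) = x² - 5
f'(x) = 2x
x₀ = 2.4

Newton-Raphson formula: x_{n+1} = x_n - f(x_n)/f'(x_n)

Iteration 1:
  f(2.400000) = 0.760000
  f'(2.400000) = 4.800000
  x_1 = 2.400000 - 0.760000/4.800000 = 2.241667
Iteration 2:
  f(2.241667) = 0.025069
  f'(2.241667) = 4.483333
  x_2 = 2.241667 - 0.025069/4.483333 = 2.236075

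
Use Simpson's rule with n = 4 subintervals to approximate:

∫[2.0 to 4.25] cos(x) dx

f(x) = cos(x)
a = 2.0, b = 4.25, n = 4
h = (b - a)/n = 0.562500

Simpson's rule: (h/3)[f(x₀) + 4f(x₁) + 2f(x₂) + ... + f(xₙ)]

x_0 = 2.0000, f(x_0) = -0.416147, coefficient = 1
x_1 = 2.5625, f(x_1) = -0.836960, coefficient = 4
x_2 = 3.1250, f(x_2) = -0.999862, coefficient = 2
x_3 = 3.6875, f(x_3) = -0.854657, coefficient = 4
x_4 = 4.2500, f(x_4) = -0.446087, coefficient = 1

I ≈ (0.562500/3) × -9.628423 = -1.805329
Exact value: -1.804287
Error: 0.001043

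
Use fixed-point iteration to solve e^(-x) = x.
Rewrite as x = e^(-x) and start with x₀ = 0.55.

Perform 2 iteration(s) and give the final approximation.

Equation: e^(-x) = x
Fixed-point form: x = e^(-x)
x₀ = 0.55

x_1 = g(0.550000) = 0.576950
x_2 = g(0.576950) = 0.561609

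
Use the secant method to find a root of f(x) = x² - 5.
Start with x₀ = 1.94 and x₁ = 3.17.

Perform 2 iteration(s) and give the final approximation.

f(x) = x² - 5
x₀ = 1.94, x₁ = 3.17

Secant formula: x_{n+1} = x_n - f(x_n)(x_n - x_{n-1})/(f(x_n) - f(x_{n-1}))

Iteration 1:
  f(1.940000) = -1.236400
  f(3.170000) = 5.048900
  x_2 = 3.170000 - 5.048900×(3.170000 - 1.940000)/(5.048900 - (-1.236400))
       = 2.181957
Iteration 2:
  f(3.170000) = 5.048900
  f(2.181957) = -0.239064
  x_3 = 2.181957 - (-0.239064)×(2.181957 - 3.170000)/(-0.239064 - 5.048900)
       = 2.226625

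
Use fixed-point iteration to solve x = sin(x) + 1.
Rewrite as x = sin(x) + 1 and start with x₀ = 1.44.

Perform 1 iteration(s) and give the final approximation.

Equation: x = sin(x) + 1
Fixed-point form: x = sin(x) + 1
x₀ = 1.44

x_1 = g(1.440000) = 1.991458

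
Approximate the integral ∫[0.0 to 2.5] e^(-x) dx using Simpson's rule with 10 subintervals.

f(x) = e^(-x)
a = 0.0, b = 2.5, n = 10
h = (b - a)/n = 0.250000

Simpson's rule: (h/3)[f(x₀) + 4f(x₁) + 2f(x₂) + ... + f(xₙ)]

x_0 = 0.0000, f(x_0) = 1.000000, coefficient = 1
x_1 = 0.2500, f(x_1) = 0.778801, coefficient = 4
x_2 = 0.5000, f(x_2) = 0.606531, coefficient = 2
x_3 = 0.7500, f(x_3) = 0.472367, coefficient = 4
x_4 = 1.0000, f(x_4) = 0.367879, coefficient = 2
x_5 = 1.2500, f(x_5) = 0.286505, coefficient = 4
x_6 = 1.5000, f(x_6) = 0.223130, coefficient = 2
x_7 = 1.7500, f(x_7) = 0.173774, coefficient = 4
x_8 = 2.0000, f(x_8) = 0.135335, coefficient = 2
x_9 = 2.2500, f(x_9) = 0.105399, coefficient = 4
x_10 = 2.5000, f(x_10) = 0.082085, coefficient = 1

I ≈ (0.250000/3) × 11.015217 = 0.917935
Exact value: 0.917915
Error: 0.000020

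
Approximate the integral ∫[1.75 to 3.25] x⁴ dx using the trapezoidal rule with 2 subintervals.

f(x) = x⁴
a = 1.75, b = 3.25, n = 2
h = (b - a)/n = 0.750000

Trapezoidal rule: (h/2)[f(x₀) + 2f(x₁) + 2f(x₂) + ... + f(xₙ)]

x_0 = 1.7500, f(x_0) = 9.378906, coefficient = 1
x_1 = 2.5000, f(x_1) = 39.062500, coefficient = 2
x_2 = 3.2500, f(x_2) = 111.566406, coefficient = 1

I ≈ (0.750000/2) × 199.070312 = 74.651367
Exact value: 69.235547
Error: 5.415820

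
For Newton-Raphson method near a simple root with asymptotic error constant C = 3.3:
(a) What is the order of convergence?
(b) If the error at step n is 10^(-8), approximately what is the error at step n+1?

(a) Newton-Raphson has quadratic (order 2) convergence near simple roots.
    This means |e_{n+1}| ≈ C|e_n|².

(b) With |e_n| = 10^(-8) and C = 3.3:
    |e_{n+1}| ≈ 3.3 × (10^(-8))² = 3.3 × 10^(-16)

(a) 2 (quadratic); (b) |e_{n+1}| ≈ 3.300e-16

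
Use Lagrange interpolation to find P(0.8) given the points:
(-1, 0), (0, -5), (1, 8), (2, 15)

Lagrange interpolation formula:
P(x) = Σ yᵢ × Lᵢ(x)
where Lᵢ(x) = Π_{j≠i} (x - xⱼ)/(xᵢ - xⱼ)

L_0(0.8) = (0.8 - 0)/(-1 - 0) × (0.8 - 1)/(-1 - 1) × (0.8 - 2)/(-1 - 2) = -0.032000
L_1(0.8) = (0.8 - (-1))/(0 - (-1)) × (0.8 - 1)/(0 - 1) × (0.8 - 2)/(0 - 2) = 0.216000
L_2(0.8) = (0.8 - (-1))/(1 - (-1)) × (0.8 - 0)/(1 - 0) × (0.8 - 2)/(1 - 2) = 0.864000
L_3(0.8) = (0.8 - (-1))/(2 - (-1)) × (0.8 - 0)/(2 - 0) × (0.8 - 1)/(2 - 1) = -0.048000

P(0.8) = 0×L_0(0.8) + (-5)×L_1(0.8) + 8×L_2(0.8) + 15×L_3(0.8)
P(0.8) = 5.112000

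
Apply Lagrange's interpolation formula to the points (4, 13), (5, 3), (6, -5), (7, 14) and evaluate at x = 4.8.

Lagrange interpolation formula:
P(x) = Σ yᵢ × Lᵢ(x)
where Lᵢ(x) = Π_{j≠i} (x - xⱼ)/(xᵢ - xⱼ)

L_0(4.8) = (4.8 - 5)/(4 - 5) × (4.8 - 6)/(4 - 6) × (4.8 - 7)/(4 - 7) = 0.088000
L_1(4.8) = (4.8 - 4)/(5 - 4) × (4.8 - 6)/(5 - 6) × (4.8 - 7)/(5 - 7) = 1.056000
L_2(4.8) = (4.8 - 4)/(6 - 4) × (4.8 - 5)/(6 - 5) × (4.8 - 7)/(6 - 7) = -0.176000
L_3(4.8) = (4.8 - 4)/(7 - 4) × (4.8 - 5)/(7 - 5) × (4.8 - 6)/(7 - 6) = 0.032000

P(4.8) = 13×L_0(4.8) + 3×L_1(4.8) + (-5)×L_2(4.8) + 14×L_3(4.8)
P(4.8) = 5.640000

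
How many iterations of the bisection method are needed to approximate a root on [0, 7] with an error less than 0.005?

We need (b-a)/2^n ≤ 0.005
(7 - 0)/2^n ≤ 0.005
7/2^n ≤ 0.005
2^n ≥ 1400
n ≥ log₂(1400) = 10.45
n ≥ 11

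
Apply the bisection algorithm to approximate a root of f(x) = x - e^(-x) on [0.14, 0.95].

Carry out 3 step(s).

f(x) = x - e^(-x)
Initial interval: [0.14, 0.95]

Iteration 1:
  c_1 = (0.140000 + 0.950000)/2 = 0.545000
  f(c_1) = f(0.545000) = -0.034842
  f(a) × f(c) ≥ 0, new interval: [0.545000, 0.950000]
Iteration 2:
  c_2 = (0.545000 + 0.950000)/2 = 0.747500
  f(c_2) = f(0.747500) = 0.273951
  f(a) × f(c) < 0, new interval: [0.545000, 0.747500]
Iteration 3:
  c_3 = (0.545000 + 0.747500)/2 = 0.646250
  f(c_3) = f(0.646250) = 0.122243
  f(a) × f(c) < 0, new interval: [0.545000, 0.646250]

After 3 iteration(s), the approximation is c_3 = 0.646250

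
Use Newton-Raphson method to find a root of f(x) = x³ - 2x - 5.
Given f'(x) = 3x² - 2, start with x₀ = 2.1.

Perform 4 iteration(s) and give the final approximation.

f(x) = x³ - 2x - 5
f'(x) = 3x² - 2
x₀ = 2.1

Newton-Raphson formula: x_{n+1} = x_n - f(x_n)/f'(x_n)

Iteration 1:
  f(2.100000) = 0.061000
  f'(2.100000) = 11.230000
  x_1 = 2.100000 - 0.061000/11.230000 = 2.094568
Iteration 2:
  f(2.094568) = 0.000186
  f'(2.094568) = 11.161647
  x_2 = 2.094568 - 0.000186/11.161647 = 2.094551
Iteration 3:
  f(2.094551) = 0.000000
  f'(2.094551) = 11.161438
  x_3 = 2.094551 - 0.000000/11.161438 = 2.094551
Iteration 4:
  f(2.094551) = 0.000000
  f'(2.094551) = 11.161438
  x_4 = 2.094551 - 0.000000/11.161438 = 2.094551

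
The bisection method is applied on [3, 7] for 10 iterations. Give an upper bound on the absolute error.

Bisection error bound: |error| ≤ (b-a)/2^n
|error| ≤ (7 - 3)/2^10 = 4/2^10
|error| ≤ 0.0039062500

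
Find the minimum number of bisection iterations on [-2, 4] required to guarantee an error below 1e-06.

We need (b-a)/2^n ≤ 1e-06
(4 - (-2))/2^n ≤ 1e-06
6/2^n ≤ 1e-06
2^n ≥ 6000000
n ≥ log₂(6000000) = 22.52
n ≥ 23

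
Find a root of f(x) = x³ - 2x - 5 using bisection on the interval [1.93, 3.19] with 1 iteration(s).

f(x) = x³ - 2x - 5
Initial interval: [1.93, 3.19]

Iteration 1:
  c_1 = (1.930000 + 3.190000)/2 = 2.560000
  f(c_1) = f(2.560000) = 6.657216
  f(a) × f(c) < 0, new interval: [1.930000, 2.560000]

After 1 iteration(s), the approximation is c_1 = 2.560000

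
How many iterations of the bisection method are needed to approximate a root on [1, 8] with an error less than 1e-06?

We need (b-a)/2^n ≤ 1e-06
(8 - 1)/2^n ≤ 1e-06
7/2^n ≤ 1e-06
2^n ≥ 7000000
n ≥ log₂(7000000) = 22.74
n ≥ 23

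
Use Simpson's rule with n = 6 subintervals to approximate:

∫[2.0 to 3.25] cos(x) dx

f(x) = cos(x)
a = 2.0, b = 3.25, n = 6
h = (b - a)/n = 0.208333

Simpson's rule: (h/3)[f(x₀) + 4f(x₁) + 2f(x₂) + ... + f(xₙ)]

x_0 = 2.0000, f(x_0) = -0.416147, coefficient = 1
x_1 = 2.2083, f(x_1) = -0.595218, coefficient = 4
x_2 = 2.4167, f(x_2) = -0.748549, coefficient = 2
x_3 = 2.6250, f(x_3) = -0.869507, coefficient = 4
x_4 = 2.8333, f(x_4) = -0.952863, coefficient = 2
x_5 = 3.0417, f(x_5) = -0.995012, coefficient = 4
x_6 = 3.2500, f(x_6) = -0.994130, coefficient = 1

I ≈ (0.208333/3) × -14.652047 = -1.017503
Exact value: -1.017493
Error: 0.000011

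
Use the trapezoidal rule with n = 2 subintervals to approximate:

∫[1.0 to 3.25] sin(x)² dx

f(x) = sin(x)²
a = 1.0, b = 3.25, n = 2
h = (b - a)/n = 1.125000

Trapezoidal rule: (h/2)[f(x₀) + 2f(x₁) + 2f(x₂) + ... + f(xₙ)]

x_0 = 1.0000, f(x_0) = 0.708073, coefficient = 1
x_1 = 2.1250, f(x_1) = 0.723044, coefficient = 2
x_2 = 3.2500, f(x_2) = 0.011706, coefficient = 1

I ≈ (1.125000/2) × 2.165867 = 1.218300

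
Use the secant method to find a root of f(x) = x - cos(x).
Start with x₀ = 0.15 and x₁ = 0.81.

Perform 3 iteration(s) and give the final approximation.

f(x) = x - cos(x)
x₀ = 0.15, x₁ = 0.81

Secant formula: x_{n+1} = x_n - f(x_n)(x_n - x_{n-1})/(f(x_n) - f(x_{n-1}))

Iteration 1:
  f(0.150000) = -0.838771
  f(0.810000) = 0.120502
  x_2 = 0.810000 - 0.120502×(0.810000 - 0.150000)/(0.120502 - (-0.838771))
       = 0.727092
Iteration 2:
  f(0.810000) = 0.120502
  f(0.727092) = -0.020018
  x_3 = 0.727092 - (-0.020018)×(0.727092 - 0.810000)/(-0.020018 - 0.120502)
       = 0.738903
Iteration 3:
  f(0.727092) = -0.020018
  f(0.738903) = -0.000305
  x_4 = 0.738903 - (-0.000305)×(0.738903 - 0.727092)/(-0.000305 - (-0.020018))
       = 0.739086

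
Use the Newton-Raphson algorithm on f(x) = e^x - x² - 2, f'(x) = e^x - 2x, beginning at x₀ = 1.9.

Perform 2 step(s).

f(x) = e^x - x² - 2
f'(x) = e^x - 2x
x₀ = 1.9

Newton-Raphson formula: x_{n+1} = x_n - f(x_n)/f'(x_n)

Iteration 1:
  f(1.900000) = 1.075894
  f'(1.900000) = 2.885894
  x_1 = 1.900000 - 1.075894/2.885894 = 1.527189
Iteration 2:
  f(1.527189) = 0.272906
  f'(1.527189) = 1.550834
  x_2 = 1.527189 - 0.272906/1.550834 = 1.351215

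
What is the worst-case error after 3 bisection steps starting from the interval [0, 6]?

Bisection error bound: |error| ≤ (b-a)/2^n
|error| ≤ (6 - 0)/2^3 = 6/2^3
|error| ≤ 0.7500000000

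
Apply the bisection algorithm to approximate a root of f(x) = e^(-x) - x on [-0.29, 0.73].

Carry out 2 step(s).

f(x) = e^(-x) - x
Initial interval: [-0.29, 0.73]

Iteration 1:
  c_1 = (-0.290000 + 0.730000)/2 = 0.220000
  f(c_1) = f(0.220000) = 0.582519
  f(a) × f(c) ≥ 0, new interval: [0.220000, 0.730000]
Iteration 2:
  c_2 = (0.220000 + 0.730000)/2 = 0.475000
  f(c_2) = f(0.475000) = 0.146885
  f(a) × f(c) ≥ 0, new interval: [0.475000, 0.730000]

After 2 iteration(s), the approximation is c_2 = 0.475000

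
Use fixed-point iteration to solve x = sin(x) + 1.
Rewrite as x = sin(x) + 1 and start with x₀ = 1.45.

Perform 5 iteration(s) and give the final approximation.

Equation: x = sin(x) + 1
Fixed-point form: x = sin(x) + 1
x₀ = 1.45

x_1 = g(1.450000) = 1.992713
x_2 = g(1.992713) = 1.912306
x_3 = g(1.912306) = 1.942250
x_4 = g(1.942250) = 1.931801
x_5 = g(1.931801) = 1.935543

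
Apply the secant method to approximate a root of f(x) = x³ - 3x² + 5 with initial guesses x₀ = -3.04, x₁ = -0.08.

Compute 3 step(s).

f(x) = x³ - 3x² + 5
x₀ = -3.04, x₁ = -0.08

Secant formula: x_{n+1} = x_n - f(x_n)(x_n - x_{n-1})/(f(x_n) - f(x_{n-1}))

Iteration 1:
  f(-3.040000) = -50.819264
  f(-0.080000) = 4.980288
  x_2 = -0.080000 - 4.980288×(-0.080000 - (-3.040000))/(4.980288 - (-50.819264))
       = -0.344189
Iteration 2:
  f(-0.080000) = 4.980288
  f(-0.344189) = 4.603826
  x_3 = -0.344189 - 4.603826×(-0.344189 - (-0.080000))/(4.603826 - 4.980288)
       = -3.575013
Iteration 3:
  f(-0.344189) = 4.603826
  f(-3.575013) = -79.033380
  x_4 = -3.575013 - (-79.033380)×(-3.575013 - (-0.344189))/(-79.033380 - 4.603826)
       = -0.522031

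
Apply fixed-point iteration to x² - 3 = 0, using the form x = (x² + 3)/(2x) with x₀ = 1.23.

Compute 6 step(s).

Equation: x² - 3 = 0
Fixed-point form: x = (x² + 3)/(2x)
x₀ = 1.23

x_1 = g(1.230000) = 1.834512
x_2 = g(1.834512) = 1.734912
x_3 = g(1.734912) = 1.732053
x_4 = g(1.732053) = 1.732051
x_5 = g(1.732051) = 1.732051
x_6 = g(1.732051) = 1.732051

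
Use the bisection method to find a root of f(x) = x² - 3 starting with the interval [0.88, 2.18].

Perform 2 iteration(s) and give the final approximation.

f(x) = x² - 3
Initial interval: [0.88, 2.18]

Iteration 1:
  c_1 = (0.880000 + 2.180000)/2 = 1.530000
  f(c_1) = f(1.530000) = -0.659100
  f(a) × f(c) ≥ 0, new interval: [1.530000, 2.180000]
Iteration 2:
  c_2 = (1.530000 + 2.180000)/2 = 1.855000
  f(c_2) = f(1.855000) = 0.441025
  f(a) × f(c) < 0, new interval: [1.530000, 1.855000]

After 2 iteration(s), the approximation is c_2 = 1.855000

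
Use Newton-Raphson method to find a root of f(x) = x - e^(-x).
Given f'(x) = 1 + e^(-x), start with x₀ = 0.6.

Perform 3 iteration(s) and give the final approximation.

f(x) = x - e^(-x)
f'(x) = 1 + e^(-x)
x₀ = 0.6

Newton-Raphson formula: x_{n+1} = x_n - f(x_n)/f'(x_n)

Iteration 1:
  f(0.600000) = 0.051188
  f'(0.600000) = 1.548812
  x_1 = 0.600000 - 0.051188/1.548812 = 0.566950
Iteration 2:
  f(0.566950) = -0.000303
  f'(0.566950) = 1.567253
  x_2 = 0.566950 - (-0.000303)/1.567253 = 0.567143
Iteration 3:
  f(0.567143) = 0.000000
  f'(0.567143) = 1.567143
  x_3 = 0.567143 - 0.000000/1.567143 = 0.567143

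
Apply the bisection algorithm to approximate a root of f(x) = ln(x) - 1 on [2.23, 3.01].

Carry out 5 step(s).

f(x) = ln(x) - 1
Initial interval: [2.23, 3.01]

Iteration 1:
  c_1 = (2.230000 + 3.010000)/2 = 2.620000
  f(c_1) = f(2.620000) = -0.036826
  f(a) × f(c) ≥ 0, new interval: [2.620000, 3.010000]
Iteration 2:
  c_2 = (2.620000 + 3.010000)/2 = 2.815000
  f(c_2) = f(2.815000) = 0.034962
  f(a) × f(c) < 0, new interval: [2.620000, 2.815000]
Iteration 3:
  c_3 = (2.620000 + 2.815000)/2 = 2.717500
  f(c_3) = f(2.717500) = -0.000288
  f(a) × f(c) ≥ 0, new interval: [2.717500, 2.815000]
Iteration 4:
  c_4 = (2.717500 + 2.815000)/2 = 2.766250
  f(c_4) = f(2.766250) = 0.017493
  f(a) × f(c) < 0, new interval: [2.717500, 2.766250]
Iteration 5:
  c_5 = (2.717500 + 2.766250)/2 = 2.741875
  f(c_5) = f(2.741875) = 0.008642
  f(a) × f(c) < 0, new interval: [2.717500, 2.741875]

After 5 iteration(s), the approximation is c_5 = 2.741875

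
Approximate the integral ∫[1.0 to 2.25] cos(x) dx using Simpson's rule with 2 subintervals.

f(x) = cos(x)
a = 1.0, b = 2.25, n = 2
h = (b - a)/n = 0.625000

Simpson's rule: (h/3)[f(x₀) + 4f(x₁) + 2f(x₂) + ... + f(xₙ)]

x_0 = 1.0000, f(x_0) = 0.540302, coefficient = 1
x_1 = 1.6250, f(x_1) = -0.054177, coefficient = 4
x_2 = 2.2500, f(x_2) = -0.628174, coefficient = 1

I ≈ (0.625000/3) × -0.304580 = -0.063454
Exact value: -0.063398
Error: 0.000056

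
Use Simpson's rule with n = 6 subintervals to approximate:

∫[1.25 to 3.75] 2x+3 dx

f(x) = 2x+3
a = 1.25, b = 3.75, n = 6
h = (b - a)/n = 0.416667

Simpson's rule: (h/3)[f(x₀) + 4f(x₁) + 2f(x₂) + ... + f(xₙ)]

x_0 = 1.2500, f(x_0) = 5.500000, coefficient = 1
x_1 = 1.6667, f(x_1) = 6.333333, coefficient = 4
x_2 = 2.0833, f(x_2) = 7.166667, coefficient = 2
x_3 = 2.5000, f(x_3) = 8.000000, coefficient = 4
x_4 = 2.9167, f(x_4) = 8.833333, coefficient = 2
x_5 = 3.3333, f(x_5) = 9.666667, coefficient = 4
x_6 = 3.7500, f(x_6) = 10.500000, coefficient = 1

I ≈ (0.416667/3) × 144.000000 = 20.000000
Exact value: 20.000000
Error: 0.000000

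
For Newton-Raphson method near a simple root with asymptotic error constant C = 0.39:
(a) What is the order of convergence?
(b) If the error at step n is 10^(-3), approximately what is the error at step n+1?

(a) Newton-Raphson has quadratic (order 2) convergence near simple roots.
    This means |e_{n+1}| ≈ C|e_n|².

(b) With |e_n| = 10^(-3) and C = 0.39:
    |e_{n+1}| ≈ 0.39 × (10^(-3))² = 0.39 × 10^(-6)

(a) 2 (quadratic); (b) |e_{n+1}| ≈ 3.900e-07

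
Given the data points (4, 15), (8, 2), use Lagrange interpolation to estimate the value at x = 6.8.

Lagrange interpolation formula:
P(x) = Σ yᵢ × Lᵢ(x)
where Lᵢ(x) = Π_{j≠i} (x - xⱼ)/(xᵢ - xⱼ)

L_0(6.8) = (6.8 - 8)/(4 - 8) = 0.300000
L_1(6.8) = (6.8 - 4)/(8 - 4) = 0.700000

P(6.8) = 15×L_0(6.8) + 2×L_1(6.8)
P(6.8) = 5.900000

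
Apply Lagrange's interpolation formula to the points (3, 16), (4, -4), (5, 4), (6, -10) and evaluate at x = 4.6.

Lagrange interpolation formula:
P(x) = Σ yᵢ × Lᵢ(x)
where Lᵢ(x) = Π_{j≠i} (x - xⱼ)/(xᵢ - xⱼ)

L_0(4.6) = (4.6 - 4)/(3 - 4) × (4.6 - 5)/(3 - 5) × (4.6 - 6)/(3 - 6) = -0.056000
L_1(4.6) = (4.6 - 3)/(4 - 3) × (4.6 - 5)/(4 - 5) × (4.6 - 6)/(4 - 6) = 0.448000
L_2(4.6) = (4.6 - 3)/(5 - 3) × (4.6 - 4)/(5 - 4) × (4.6 - 6)/(5 - 6) = 0.672000
L_3(4.6) = (4.6 - 3)/(6 - 3) × (4.6 - 4)/(6 - 4) × (4.6 - 5)/(6 - 5) = -0.064000

P(4.6) = 16×L_0(4.6) + (-4)×L_1(4.6) + 4×L_2(4.6) + (-10)×L_3(4.6)
P(4.6) = 0.640000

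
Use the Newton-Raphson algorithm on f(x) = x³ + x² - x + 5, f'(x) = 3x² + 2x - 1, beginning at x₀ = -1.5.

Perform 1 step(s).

f(x) = x³ + x² - x + 5
f'(x) = 3x² + 2x - 1
x₀ = -1.5

Newton-Raphson formula: x_{n+1} = x_n - f(x_n)/f'(x_n)

Iteration 1:
  f(-1.500000) = 5.375000
  f'(-1.500000) = 2.750000
  x_1 = -1.500000 - 5.375000/2.750000 = -3.454545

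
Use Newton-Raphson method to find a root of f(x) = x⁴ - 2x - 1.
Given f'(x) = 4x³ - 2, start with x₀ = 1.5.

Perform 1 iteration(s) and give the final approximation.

f(x) = x⁴ - 2x - 1
f'(x) = 4x³ - 2
x₀ = 1.5

Newton-Raphson formula: x_{n+1} = x_n - f(x_n)/f'(x_n)

Iteration 1:
  f(1.500000) = 1.062500
  f'(1.500000) = 11.500000
  x_1 = 1.500000 - 1.062500/11.500000 = 1.407609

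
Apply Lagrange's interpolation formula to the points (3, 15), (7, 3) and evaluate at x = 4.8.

Lagrange interpolation formula:
P(x) = Σ yᵢ × Lᵢ(x)
where Lᵢ(x) = Π_{j≠i} (x - xⱼ)/(xᵢ - xⱼ)

L_0(4.8) = (4.8 - 7)/(3 - 7) = 0.550000
L_1(4.8) = (4.8 - 3)/(7 - 3) = 0.450000

P(4.8) = 15×L_0(4.8) + 3×L_1(4.8)
P(4.8) = 9.600000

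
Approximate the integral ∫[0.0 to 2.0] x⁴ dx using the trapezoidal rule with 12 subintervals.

f(x) = x⁴
a = 0.0, b = 2.0, n = 12
h = (b - a)/n = 0.166667

Trapezoidal rule: (h/2)[f(x₀) + 2f(x₁) + 2f(x₂) + ... + f(xₙ)]

x_0 = 0.0000, f(x_0) = 0.000000, coefficient = 1
x_1 = 0.1667, f(x_1) = 0.000772, coefficient = 2
x_2 = 0.3333, f(x_2) = 0.012346, coefficient = 2
x_3 = 0.5000, f(x_3) = 0.062500, coefficient = 2
x_4 = 0.6667, f(x_4) = 0.197531, coefficient = 2
x_5 = 0.8333, f(x_5) = 0.482253, coefficient = 2
x_6 = 1.0000, f(x_6) = 1.000000, coefficient = 2
x_7 = 1.1667, f(x_7) = 1.852623, coefficient = 2
x_8 = 1.3333, f(x_8) = 3.160494, coefficient = 2
x_9 = 1.5000, f(x_9) = 5.062500, coefficient = 2
x_10 = 1.6667, f(x_10) = 7.716049, coefficient = 2
x_11 = 1.8333, f(x_11) = 11.297068, coefficient = 2
x_12 = 2.0000, f(x_12) = 16.000000, coefficient = 1

I ≈ (0.166667/2) × 77.688272 = 6.474023
Exact value: 6.400000
Error: 0.074023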